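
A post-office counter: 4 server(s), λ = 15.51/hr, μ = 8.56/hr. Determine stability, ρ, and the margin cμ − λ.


Total capacity cμ = 4·8.56 = 34.24/hr
ρ = λ/(cμ) = 15.51/34.24 = 0.4530
Stable ⇔ ρ < 1: YES
Spare capacity = cμ − λ = 34.24 − 15.51 = 18.73/hr

Final: ρ = 0.4530; stable; margin = 18.73/hr


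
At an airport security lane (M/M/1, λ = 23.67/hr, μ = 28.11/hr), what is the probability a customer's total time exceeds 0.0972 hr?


W ~ Exponential(μ−λ) for M/M/1.
μ − λ = 28.11 − 23.67 = 4.4400
P(W > t) = e^{−(μ−λ)t} = e^{−0.4316} = 0.649490

Final: 0.649490


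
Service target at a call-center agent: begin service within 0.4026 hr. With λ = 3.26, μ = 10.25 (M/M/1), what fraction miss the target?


ρ = 3.26/10.25 = 0.3180
P(Wq > t) = ρ·e^{−(μ−λ)t} = 0.3180·e^{−2.8142}
= 0.3180·0.059954 = 0.019068

Final: 0.019068


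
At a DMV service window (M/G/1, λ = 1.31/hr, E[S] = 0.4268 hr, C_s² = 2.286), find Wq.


ρ = λ·E[S] = 1.31·0.4268 = 0.5591
E[S²] = E[S]²(1+C_s²) = 0.4268²·(1+2.286) = 0.598572
Wq = λ·E[S²]/(2(1−ρ)) = 1.31·0.598572/(2·0.4409) = 0.88925 hr

Final: 0.88925 hr


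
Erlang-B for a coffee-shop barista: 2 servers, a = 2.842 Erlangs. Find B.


B(c,a) = (a^c/c!) / Σ_{k=0}^{c} a^k/k!
a^2/2! = 4.038482
Σ terms (k=0..2): 1.00000 + 2.84200 + 4.03848 = 7.880482
B = 4.038482/7.880482 = 0.512466

Final: 0.512466


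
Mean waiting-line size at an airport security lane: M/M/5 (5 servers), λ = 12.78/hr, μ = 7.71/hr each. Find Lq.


a = λ/μ = 1.6576; ρ = a/5 = 0.3315
P₀ = 0.190078
Lq = P₀·a^c·ρ / (c!·(1−ρ)²) = 0.190078·12.51360·0.3315/(120·0.44687)
= 0.01470

Final: 0.01470


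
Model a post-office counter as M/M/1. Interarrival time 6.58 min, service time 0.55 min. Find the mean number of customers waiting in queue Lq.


λ = 60/6.58 = 9.1185 /hr
μ = 60/0.55 = 109.0909 /hr
ρ = λ/μ = 9.1185/109.0909 = 0.08359
Lq = ρ²/(1−ρ) = 0.006987/0.9164 = 0.007624

Final: 0.007624


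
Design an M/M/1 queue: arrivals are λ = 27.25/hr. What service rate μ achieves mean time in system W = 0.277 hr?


W = 1/(μ−λ) ⇒ μ − λ = 1/W = 1/0.277 = 3.6101
μ = λ + 1/W = 27.25 + 3.6101 = 30.8601 per hr

Final: 30.8601 /hr


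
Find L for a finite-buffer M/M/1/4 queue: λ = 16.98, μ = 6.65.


ρ = 16.98/6.65 = 2.5534
L = ρ[1 − (K+1)ρ^K + Kρ^(K+1)] / [(1−ρ)(1−ρ^(K+1))]
Numerator: 2.5534·(1 − 5·42.507363 + 4·108.537597) = 568.417819
Denominator: (-1.5534)·(-107.537597) = 167.047125
L = 568.417819/167.047125 = 3.4027

Final: 3.4027


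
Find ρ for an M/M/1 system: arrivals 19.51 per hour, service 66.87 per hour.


ρ = λ/μ = 19.51/66.87 = 0.2918

Final: 0.2918


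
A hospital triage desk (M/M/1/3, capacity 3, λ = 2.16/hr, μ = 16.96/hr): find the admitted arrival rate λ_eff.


ρ = 0.1274; P_K = (1−ρ)ρ^3/(1−ρ^4) = 0.001803
λ_eff = λ(1 − P_K) = 2.16·(1 − 0.001803) = 2.16·0.998197 = 2.1561 /hr

Final: 2.1561 /hr


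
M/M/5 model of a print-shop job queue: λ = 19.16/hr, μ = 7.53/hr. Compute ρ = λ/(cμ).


ρ = λ/(cμ) = 19.16/(5·7.53) = 19.16/37.65 = 0.5089

Final: 0.5089


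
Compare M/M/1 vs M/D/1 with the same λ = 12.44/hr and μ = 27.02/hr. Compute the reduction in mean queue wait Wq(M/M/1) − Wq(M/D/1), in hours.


ρ = 12.44/27.02 = 0.4604
Wq(M/M/1) = ρ/(μ−λ) = 0.4604/14.58 = 0.03158 hr
Wq(M/D/1) = ρ/(2(μ−λ)) = 0.01579 hr
Savings = 0.03158 − 0.01579 = 0.01579 hr

Final: 0.01579 hr


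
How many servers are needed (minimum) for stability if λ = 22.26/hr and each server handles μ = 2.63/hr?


Stability requires cμ > λ ⇔ c > λ/μ.
λ/μ = 22.26/2.63 = 8.4639
Minimum integer c = ⌊8.4639⌋ + 1 = 9
Check: 9·2.63 = 23.67 > 22.26, while 8·2.63 = 21.04 ≤ 22.26

Final: 9 servers


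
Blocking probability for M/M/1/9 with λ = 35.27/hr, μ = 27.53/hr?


ρ = λ/μ = 35.27/27.53 = 1.2811
P_K = (1−ρ)ρ^K/(1−ρ^(K+1)) = (-0.2811·9.298079)/(1 − 11.912214)
= -2.614135/-10.912214 = 0.239560

Final: 0.239560


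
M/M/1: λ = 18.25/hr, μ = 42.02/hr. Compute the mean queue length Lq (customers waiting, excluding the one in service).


ρ = 18.25/42.02 = 0.4343
Lq = ρ²/(1−ρ) = 0.1886/0.5657 = 0.3335

Final: 0.3335


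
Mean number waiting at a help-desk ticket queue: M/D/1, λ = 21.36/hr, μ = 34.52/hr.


ρ = 21.36/34.52 = 0.6188
M/D/1: Lq = ρ²/(2(1−ρ)) = 0.3829/(2·0.3812) = 0.50216

Final: 0.50216


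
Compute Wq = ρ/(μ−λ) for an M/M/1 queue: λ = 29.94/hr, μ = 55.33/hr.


ρ = 29.94/55.33 = 0.5411
Wq = ρ/(μ−λ) = 0.5411/(55.33 − 29.94) = 0.5411/25.39 = 0.02131 hr

Final: 0.02131 hr


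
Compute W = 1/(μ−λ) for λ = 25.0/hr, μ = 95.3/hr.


W = 1/(μ−λ) = 1/(95.3 − 25.0) = 1/70.30 = 0.01422 hr

Final: 0.01422 hr


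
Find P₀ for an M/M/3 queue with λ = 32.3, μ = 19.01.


a = λ/μ = 32.3/19.01 = 1.6991; ρ = a/c = 0.5664
Σ_{k=0}^{2} a^k/k! (terms k=0..2) = 1.00000 + 1.69911 + 1.44348 = 4.14259
Tail: a^3/(3!(1−ρ)) = 4.90525/(6·0.4336) = 1.88534
P₀ = 1/(4.14259 + 1.88534) = 1/6.02792 = 0.165895

Final: 0.165895


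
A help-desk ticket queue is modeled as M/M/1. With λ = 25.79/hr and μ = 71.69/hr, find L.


ρ = λ/μ = 25.79/71.69 = 0.3597
L = ρ/(1−ρ) = 0.3597/(1 − 0.3597) = 0.3597/0.6403 = 0.5619

Final: 0.5619


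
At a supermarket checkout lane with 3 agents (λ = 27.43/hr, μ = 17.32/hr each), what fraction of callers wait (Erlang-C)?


a = λ/μ = 1.5837; ρ = a/3 = 0.5279
P₀ = 0.190835 (from M/M/c formula)
C(c,a) = [a^c/(c!(1−ρ))]·P₀ = [3.97222/(6·0.4721)]·0.190835
= 1.40234·0.190835 = 0.267615

Final: 0.267615


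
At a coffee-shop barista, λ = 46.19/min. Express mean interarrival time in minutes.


Mean interarrival time = 1/λ = 1/46.19 minute = 0.02165 minute
In minutes: 0.02165 × 1 = 0.02165 min

Final: 0.02165 min


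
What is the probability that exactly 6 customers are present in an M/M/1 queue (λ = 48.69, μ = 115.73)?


ρ = 48.69/115.73 = 0.4207
P_n = (1−ρ)·ρ^n = (1 − 0.4207)·0.4207^6 = 0.5793·0.005546 = 0.003213

Final: 0.003213


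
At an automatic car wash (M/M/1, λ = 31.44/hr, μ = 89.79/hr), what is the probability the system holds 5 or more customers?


ρ = 31.44/89.79 = 0.3502
P(N ≥ n) = ρ^n = 0.3502^5 = 0.005263

Final: 0.005263


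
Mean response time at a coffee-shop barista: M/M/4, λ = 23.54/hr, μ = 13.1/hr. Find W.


a = 1.7969; ρ = 0.4492; P₀ = 0.162145
Lq = P₀·a^c·ρ/(c!(1−ρ)²) = 0.10432
Wq = Lq/λ = 0.10432/23.54 = 0.004432 hr
W = Wq + 1/μ = 0.004432 + 0.07634 = 0.08077 hr

Final: 0.08077 hr


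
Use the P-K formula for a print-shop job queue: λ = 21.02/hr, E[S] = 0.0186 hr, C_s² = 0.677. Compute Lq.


ρ = λ·E[S] = 21.02·0.0186 = 0.3910
Lq = ρ²(1+C_s²)/(2(1−ρ)) = 0.1529·(1+0.677)/(2·0.6090)
= 0.1529·1.6770/1.2181 = 0.21045

Final: 0.21045


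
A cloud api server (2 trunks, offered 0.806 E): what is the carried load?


B(2,0.806) = 0.152438 (Erlang-B)
Carried load = a(1 − B) = 0.806·(1 − 0.152438) = 0.806·0.847562 = 0.6831 E

Final: 0.6831 Erlangs


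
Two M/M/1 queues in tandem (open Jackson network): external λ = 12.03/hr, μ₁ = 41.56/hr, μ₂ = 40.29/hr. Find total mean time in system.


Each node sees arrival rate λ = 12.03/hr (tandem ⇒ throughput preserved).
W₁ = 1/(μ₁−λ) = 1/(41.56−12.03) = 0.03386 hr
W₂ = 1/(μ₂−λ) = 1/(40.29−12.03) = 0.03539 hr
W_total = W₁ + W₂ = 0.03386 + 0.03539 = 0.06925 hr

Final: 0.06925 hr


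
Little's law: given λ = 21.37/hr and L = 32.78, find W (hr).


W = L/λ = 32.78/21.37 = 1.5339 hr

Final: 1.5339 hr


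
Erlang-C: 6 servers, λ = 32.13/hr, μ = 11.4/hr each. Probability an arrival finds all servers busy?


a = λ/μ = 2.8184; ρ = a/6 = 0.4697
P₀ = 0.059013 (from M/M/c formula)
C(c,a) = [a^c/(c!(1−ρ))]·P₀ = [501.22791/(720·0.5303)]·0.059013
= 1.31284·0.059013 = 0.077474

Final: 0.077474


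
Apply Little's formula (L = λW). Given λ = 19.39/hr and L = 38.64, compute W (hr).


W = L/λ = 38.64/19.39 = 1.9928 hr

Final: 1.9928 hr


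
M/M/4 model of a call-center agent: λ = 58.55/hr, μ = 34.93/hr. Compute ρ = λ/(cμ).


ρ = λ/(cμ) = 58.55/(4·34.93) = 58.55/139.72 = 0.4191

Final: 0.4191


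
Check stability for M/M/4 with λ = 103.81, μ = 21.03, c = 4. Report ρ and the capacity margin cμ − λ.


Total capacity cμ = 4·21.03 = 84.12/hr
ρ = λ/(cμ) = 103.81/84.12 = 1.2341
Stable ⇔ ρ < 1: NO
Spare capacity = cμ − λ = 84.12 − 103.81 = -19.69/hr

Final: ρ = 1.2341; unstable; margin = -19.69/hr


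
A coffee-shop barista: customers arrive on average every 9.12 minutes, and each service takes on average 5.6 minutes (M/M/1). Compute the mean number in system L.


λ = 60/9.12 = 6.5789 /hr
μ = 60/5.6 = 10.7143 /hr
ρ = λ/μ = 6.5789/10.7143 = 0.6140
L = ρ/(1−ρ) = 0.6140/0.3860 = 1.5909

Final: 1.5909


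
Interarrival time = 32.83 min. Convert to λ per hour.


λ = 1/(interarrival time) in consistent units.
1 hour = 60 min, so λ = 60/32.83 = 1.8276 per hour

Final: 1.8276 /hr


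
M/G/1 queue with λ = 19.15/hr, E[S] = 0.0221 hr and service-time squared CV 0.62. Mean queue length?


ρ = λ·E[S] = 19.15·0.0221 = 0.4232
Lq = ρ²(1+C_s²)/(2(1−ρ)) = 0.1791·(1+0.62)/(2·0.5768)
= 0.1791·1.6200/1.1536 = 0.25153

Final: 0.25153


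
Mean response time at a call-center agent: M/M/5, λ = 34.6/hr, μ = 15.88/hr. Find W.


a = 2.1788; ρ = 0.4358; P₀ = 0.111847
Lq = P₀·a^c·ρ/(c!(1−ρ)²) = 0.06265
Wq = Lq/λ = 0.06265/34.6 = 0.001811 hr
W = Wq + 1/μ = 0.001811 + 0.06297 = 0.06478 hr

Final: 0.06478 hr


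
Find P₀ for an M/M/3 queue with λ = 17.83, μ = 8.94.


a = λ/μ = 17.83/8.94 = 1.9944; ρ = a/c = 0.6648
Σ_{k=0}^{2} a^k/k! (terms k=0..2) = 1.00000 + 1.99441 + 1.98883 = 4.98324
Tail: a^3/(3!(1−ρ)) = 7.93307/(6·0.3352) = 3.94448
P₀ = 1/(4.98324 + 3.94448) = 1/8.92771 = 0.112011

Final: 0.112011


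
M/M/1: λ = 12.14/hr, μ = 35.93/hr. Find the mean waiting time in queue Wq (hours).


ρ = 12.14/35.93 = 0.3379
Wq = ρ/(μ−λ) = 0.3379/(35.93 − 12.14) = 0.3379/23.79 = 0.01420 hr

Final: 0.01420 hr


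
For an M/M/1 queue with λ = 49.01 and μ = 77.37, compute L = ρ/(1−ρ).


ρ = λ/μ = 49.01/77.37 = 0.6334
L = ρ/(1−ρ) = 0.6334/(1 − 0.6334) = 0.6334/0.3666 = 1.7281

Final: 1.7281


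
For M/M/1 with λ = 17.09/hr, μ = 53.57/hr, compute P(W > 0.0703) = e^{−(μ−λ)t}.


W ~ Exponential(μ−λ) for M/M/1.
μ − λ = 53.57 − 17.09 = 36.4800
P(W > t) = e^{−(μ−λ)t} = e^{−2.5645} = 0.076954

Final: 0.076954


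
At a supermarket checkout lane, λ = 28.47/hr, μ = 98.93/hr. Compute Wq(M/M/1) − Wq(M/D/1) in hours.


ρ = 28.47/98.93 = 0.2878
Wq(M/M/1) = ρ/(μ−λ) = 0.2878/70.46 = 0.004084 hr
Wq(M/D/1) = ρ/(2(μ−λ)) = 0.002042 hr
Savings = 0.004084 − 0.002042 = 0.002042 hr

Final: 0.002042 hr


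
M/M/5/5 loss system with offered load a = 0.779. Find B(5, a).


B(c,a) = (a^c/c!) / Σ_{k=0}^{c} a^k/k!
a^5/5! = 0.002391
Σ terms (k=0..5): 1.00000 + 0.77900 + 0.30342 + 0.07879 + 0.01534 + 0.002391 = 2.178943
B = 0.002391/2.178943 = 0.001097

Final: 0.001097


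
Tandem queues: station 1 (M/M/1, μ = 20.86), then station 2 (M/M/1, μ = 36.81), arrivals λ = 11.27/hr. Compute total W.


Each node sees arrival rate λ = 11.27/hr (tandem ⇒ throughput preserved).
W₁ = 1/(μ₁−λ) = 1/(20.86−11.27) = 0.10428 hr
W₂ = 1/(μ₂−λ) = 1/(36.81−11.27) = 0.03915 hr
W_total = W₁ + W₂ = 0.10428 + 0.03915 = 0.14343 hr

Final: 0.14343 hr


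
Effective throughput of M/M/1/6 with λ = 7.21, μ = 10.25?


ρ = 0.7034; P_K = (1−ρ)ρ^6/(1−ρ^7) = 0.039273
λ_eff = λ(1 − P_K) = 7.21·(1 − 0.039273) = 7.21·0.960727 = 6.9268 /hr

Final: 6.9268 /hr


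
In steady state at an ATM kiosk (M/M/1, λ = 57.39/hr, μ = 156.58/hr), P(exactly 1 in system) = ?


ρ = 57.39/156.58 = 0.3665
P_n = (1−ρ)·ρ^n = (1 − 0.3665)·0.3665^1 = 0.6335·0.366522 = 0.232184

Final: 0.232184


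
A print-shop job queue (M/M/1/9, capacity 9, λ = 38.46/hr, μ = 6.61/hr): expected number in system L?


ρ = 38.46/6.61 = 5.8185
L = ρ[1 − (K+1)ρ^K + Kρ^(K+1)] / [(1−ρ)(1−ρ^(K+1))]
Numerator: 5.8185·(1 − 10·7643114.817435 + 9·44471134.020961) = 1884069048.364570
Denominator: (-4.8185)·(-44471133.020961) = 214282237.022329
L = 1884069048.364570/214282237.022329 = 8.7925

Final: 8.7925


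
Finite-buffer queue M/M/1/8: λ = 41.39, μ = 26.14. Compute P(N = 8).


ρ = λ/μ = 41.39/26.14 = 1.5834
P_K = (1−ρ)ρ^K/(1−ρ^(K+1)) = (-0.5834·39.511066)/(1 − 62.561707)
= -23.050641/-61.561707 = 0.374431

Final: 0.374431


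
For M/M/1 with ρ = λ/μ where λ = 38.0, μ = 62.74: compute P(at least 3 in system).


ρ = 38.0/62.74 = 0.6057
P(N ≥ n) = ρ^n = 0.6057^3 = 0.222186

Final: 0.222186


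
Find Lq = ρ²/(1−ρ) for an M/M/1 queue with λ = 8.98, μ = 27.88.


ρ = 8.98/27.88 = 0.3221
Lq = ρ²/(1−ρ) = 0.1037/0.6779 = 0.1530

Final: 0.1530


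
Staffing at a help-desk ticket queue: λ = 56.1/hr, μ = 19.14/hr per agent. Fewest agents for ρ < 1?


Stability requires cμ > λ ⇔ c > λ/μ.
λ/μ = 56.1/19.14 = 2.9310
Minimum integer c = ⌊2.9310⌋ + 1 = 3
Check: 3·19.14 = 57.42 > 56.1, while 2·19.14 = 38.28 ≤ 56.1

Final: 3 servers


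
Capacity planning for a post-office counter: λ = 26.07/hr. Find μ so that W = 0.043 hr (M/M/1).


W = 1/(μ−λ) ⇒ μ − λ = 1/W = 1/0.043 = 23.2558
μ = λ + 1/W = 26.07 + 23.2558 = 49.3258 per hr

Final: 49.3258 /hr


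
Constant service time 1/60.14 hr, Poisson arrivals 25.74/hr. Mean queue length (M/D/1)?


ρ = 25.74/60.14 = 0.4280
M/D/1: Lq = ρ²/(2(1−ρ)) = 0.1832/(2·0.5720) = 0.16013

Final: 0.16013


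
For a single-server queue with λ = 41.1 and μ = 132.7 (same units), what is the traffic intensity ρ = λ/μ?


ρ = λ/μ = 41.1/132.7 = 0.3097

Final: 0.3097


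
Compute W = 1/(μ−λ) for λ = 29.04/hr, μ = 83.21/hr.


W = 1/(μ−λ) = 1/(83.21 − 29.04) = 1/54.17 = 0.01846 hr

Final: 0.01846 hr


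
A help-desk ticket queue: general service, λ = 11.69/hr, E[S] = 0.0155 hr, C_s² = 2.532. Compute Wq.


ρ = λ·E[S] = 11.69·0.0155 = 0.1812
E[S²] = E[S]²(1+C_s²) = 0.0155²·(1+2.532) = 0.0008486
Wq = λ·E[S²]/(2(1−ρ)) = 11.69·0.0008486/(2·0.8188) = 0.006057 hr

Final: 0.006057 hr


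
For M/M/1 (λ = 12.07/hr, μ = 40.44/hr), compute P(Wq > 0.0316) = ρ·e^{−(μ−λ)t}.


ρ = 12.07/40.44 = 0.2985
P(Wq > t) = ρ·e^{−(μ−λ)t} = 0.2985·e^{−0.8965}
= 0.2985·0.407998 = 0.121774

Final: 0.121774


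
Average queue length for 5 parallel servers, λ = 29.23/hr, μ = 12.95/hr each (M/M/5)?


a = λ/μ = 2.2571; ρ = a/5 = 0.4514
P₀ = 0.103172
Lq = P₀·a^c·ρ / (c!·(1−ρ)²) = 0.103172·58.58619·0.4514/(120·0.30093)
= 0.07556

Final: 0.07556


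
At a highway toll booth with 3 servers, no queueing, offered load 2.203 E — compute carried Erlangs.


B(3,2.203) = 0.240427 (Erlang-B)
Carried load = a(1 − B) = 2.203·(1 − 0.240427) = 2.203·0.759573 = 1.6733 E

Final: 1.6733 Erlangs


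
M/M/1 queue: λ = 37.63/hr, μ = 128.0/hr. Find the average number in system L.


ρ = λ/μ = 37.63/128.0 = 0.2940
L = ρ/(1−ρ) = 0.2940/(1 − 0.2940) = 0.2940/0.7060 = 0.4164

Final: 0.4164


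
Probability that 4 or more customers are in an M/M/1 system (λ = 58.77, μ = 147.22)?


ρ = 58.77/147.22 = 0.3992
P(N ≥ n) = ρ^n = 0.3992^4 = 0.025395

Final: 0.025395


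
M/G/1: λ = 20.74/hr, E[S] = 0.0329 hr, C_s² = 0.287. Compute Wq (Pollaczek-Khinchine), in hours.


ρ = λ·E[S] = 20.74·0.0329 = 0.6823
E[S²] = E[S]²(1+C_s²) = 0.0329²·(1+0.287) = 0.001393
Wq = λ·E[S²]/(2(1−ρ)) = 20.74·0.001393/(2·0.3177) = 0.04548 hr

Final: 0.04548 hr


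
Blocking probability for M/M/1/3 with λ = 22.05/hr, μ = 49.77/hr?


ρ = λ/μ = 22.05/49.77 = 0.4430
P_K = (1−ρ)ρ^K/(1−ρ^(K+1)) = (0.5570·0.086961)/(1 − 0.038527)
= 0.048434/0.961473 = 0.050375

Final: 0.050375


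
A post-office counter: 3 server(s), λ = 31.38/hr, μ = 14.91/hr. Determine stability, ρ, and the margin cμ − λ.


Total capacity cμ = 3·14.91 = 44.73/hr
ρ = λ/(cμ) = 31.38/44.73 = 0.7015
Stable ⇔ ρ < 1: YES
Spare capacity = cμ − λ = 44.73 − 31.38 = 13.35/hr

Final: ρ = 0.7015; stable; margin = 13.35/hr


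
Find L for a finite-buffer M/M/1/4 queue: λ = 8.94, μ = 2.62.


ρ = 8.94/2.62 = 3.4122
L = ρ[1 − (K+1)ρ^K + Kρ^(K+1)] / [(1−ρ)(1−ρ^(K+1))]
Numerator: 3.4122·(1 − 5·135.564167 + 4·462.573913) = 4004.146900
Denominator: (-2.4122)·(-461.573913) = 1113.414936
L = 4004.146900/1113.414936 = 3.5963

Final: 3.5963


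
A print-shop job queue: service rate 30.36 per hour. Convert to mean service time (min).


Mean service time = 1/μ = 1/30.36 hour = 0.03294 hour
In minutes: 0.03294 × 60 = 1.9763 min

Final: 1.9763 min


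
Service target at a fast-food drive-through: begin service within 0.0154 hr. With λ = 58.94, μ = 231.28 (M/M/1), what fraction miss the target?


ρ = 58.94/231.28 = 0.2548
P(Wq > t) = ρ·e^{−(μ−λ)t} = 0.2548·e^{−2.6540}
= 0.2548·0.070367 = 0.017932

Final: 0.017932


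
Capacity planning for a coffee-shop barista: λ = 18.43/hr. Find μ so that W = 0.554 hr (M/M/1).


W = 1/(μ−λ) ⇒ μ − λ = 1/W = 1/0.554 = 1.8051
μ = λ + 1/W = 18.43 + 1.8051 = 20.2351 per hr

Final: 20.2351 /hr


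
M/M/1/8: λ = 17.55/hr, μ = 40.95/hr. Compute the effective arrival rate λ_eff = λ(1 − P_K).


ρ = 0.4286; P_K = (1−ρ)ρ^8/(1−ρ^9) = 0.0006507
λ_eff = λ(1 − P_K) = 17.55·(1 − 0.0006507) = 17.55·0.999349 = 17.5386 /hr

Final: 17.5386 /hr


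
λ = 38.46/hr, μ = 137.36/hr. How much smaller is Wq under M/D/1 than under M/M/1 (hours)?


ρ = 38.46/137.36 = 0.2800
Wq(M/M/1) = ρ/(μ−λ) = 0.2800/98.90 = 0.002831 hr
Wq(M/D/1) = ρ/(2(μ−λ)) = 0.001416 hr
Savings = 0.002831 − 0.001416 = 0.001416 hr

Final: 0.001416 hr


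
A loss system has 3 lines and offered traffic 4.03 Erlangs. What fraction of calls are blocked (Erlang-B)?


B(c,a) = (a^c/c!) / Σ_{k=0}^{c} a^k/k!
a^3/3! = 10.908471
Σ terms (k=0..3): 1.00000 + 4.03000 + 8.12045 + 10.90847 = 24.058921
B = 10.908471/24.058921 = 0.453406

Final: 0.453406


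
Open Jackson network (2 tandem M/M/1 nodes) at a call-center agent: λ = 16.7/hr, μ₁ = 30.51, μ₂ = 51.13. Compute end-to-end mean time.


Each node sees arrival rate λ = 16.7/hr (tandem ⇒ throughput preserved).
W₁ = 1/(μ₁−λ) = 1/(30.51−16.7) = 0.07241 hr
W₂ = 1/(μ₂−λ) = 1/(51.13−16.7) = 0.02904 hr
W_total = W₁ + W₂ = 0.07241 + 0.02904 = 0.10146 hr

Final: 0.10146 hr


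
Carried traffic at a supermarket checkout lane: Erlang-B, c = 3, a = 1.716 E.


B(3,1.716) = 0.167413 (Erlang-B)
Carried load = a(1 − B) = 1.716·(1 − 0.167413) = 1.716·0.832587 = 1.4287 E

Final: 1.4287 Erlangs


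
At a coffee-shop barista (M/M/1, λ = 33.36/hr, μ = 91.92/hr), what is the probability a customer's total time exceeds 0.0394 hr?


W ~ Exponential(μ−λ) for M/M/1.
μ − λ = 91.92 − 33.36 = 58.5600
P(W > t) = e^{−(μ−λ)t} = e^{−2.3073} = 0.099533

Final: 0.099533


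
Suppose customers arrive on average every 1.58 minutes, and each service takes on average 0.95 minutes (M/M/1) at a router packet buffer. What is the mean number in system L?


λ = 60/1.58 = 37.9747 /hr
μ = 60/0.95 = 63.1579 /hr
ρ = λ/μ = 37.9747/63.1579 = 0.6013
L = ρ/(1−ρ) = 0.6013/0.3987 = 1.5079

Final: 1.5079


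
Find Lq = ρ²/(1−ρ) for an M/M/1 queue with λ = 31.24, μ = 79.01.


ρ = 31.24/79.01 = 0.3954
Lq = ρ²/(1−ρ) = 0.1563/0.6046 = 0.2586

Final: 0.2586


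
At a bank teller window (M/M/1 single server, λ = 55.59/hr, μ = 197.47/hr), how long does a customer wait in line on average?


ρ = 55.59/197.47 = 0.2815
Wq = ρ/(μ−λ) = 0.2815/(197.47 − 55.59) = 0.2815/141.88 = 0.001984 hr

Final: 0.001984 hr


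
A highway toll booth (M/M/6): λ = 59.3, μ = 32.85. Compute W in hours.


a = 1.8052; ρ = 0.3009; P₀ = 0.164316
Lq = P₀·a^c·ρ/(c!(1−ρ)²) = 0.004861
Wq = Lq/λ = 0.004861/59.3 = 0.00008197 hr
W = Wq + 1/μ = 0.00008197 + 0.03044 = 0.03052 hr

Final: 0.03052 hr


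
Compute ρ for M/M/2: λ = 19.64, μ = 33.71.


ρ = λ/(cμ) = 19.64/(2·33.71) = 19.64/67.42 = 0.2913

Final: 0.2913


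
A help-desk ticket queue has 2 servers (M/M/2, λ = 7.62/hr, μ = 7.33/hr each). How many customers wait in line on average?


a = λ/μ = 1.0396; ρ = a/2 = 0.5198
P₀ = 0.315978
Lq = P₀·a^c·ρ / (c!·(1−ρ)²) = 0.315978·1.08069·0.5198/(2·0.23061)
= 0.38483

Final: 0.38483


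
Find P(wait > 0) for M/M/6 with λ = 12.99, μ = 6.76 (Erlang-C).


a = λ/μ = 1.9216; ρ = a/6 = 0.3203
P₀ = 0.146203 (from M/M/c formula)
C(c,a) = [a^c/(c!(1−ρ))]·P₀ = [50.34713/(720·0.6797)]·0.146203
= 0.10287·0.146203 = 0.015040

Final: 0.015040


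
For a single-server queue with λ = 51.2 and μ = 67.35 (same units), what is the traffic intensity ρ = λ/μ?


ρ = λ/μ = 51.2/67.35 = 0.7602

Final: 0.7602


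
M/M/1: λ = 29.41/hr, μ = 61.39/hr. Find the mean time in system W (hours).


W = 1/(μ−λ) = 1/(61.39 − 29.41) = 1/31.98 = 0.03127 hr

Final: 0.03127 hr


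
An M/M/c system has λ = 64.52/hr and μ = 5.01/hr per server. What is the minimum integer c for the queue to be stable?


Stability requires cμ > λ ⇔ c > λ/μ.
λ/μ = 64.52/5.01 = 12.8782
Minimum integer c = ⌊12.8782⌋ + 1 = 13
Check: 13·5.01 = 65.13 > 64.52, while 12·5.01 = 60.12 ≤ 64.52

Final: 13 servers


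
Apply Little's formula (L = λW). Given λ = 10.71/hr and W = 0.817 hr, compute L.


L = λW = 10.71·0.817 = 8.7501

Final: 8.7501


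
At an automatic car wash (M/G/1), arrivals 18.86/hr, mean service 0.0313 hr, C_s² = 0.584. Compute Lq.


ρ = λ·E[S] = 18.86·0.0313 = 0.5903
Lq = ρ²(1+C_s²)/(2(1−ρ)) = 0.3485·(1+0.584)/(2·0.4097)
= 0.3485·1.5840/0.8194 = 0.67367

Final: 0.67367


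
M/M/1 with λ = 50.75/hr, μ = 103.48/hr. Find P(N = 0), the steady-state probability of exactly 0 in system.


ρ = 50.75/103.48 = 0.4904
P_n = (1−ρ)·ρ^n = (1 − 0.4904)·0.4904^0 = 0.5096·1.000000 = 0.509567

Final: 0.509567


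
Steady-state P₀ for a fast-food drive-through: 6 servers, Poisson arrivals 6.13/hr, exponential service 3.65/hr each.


a = λ/μ = 6.13/3.65 = 1.6795; ρ = a/c = 0.2799
Σ_{k=0}^{5} a^k/k! (terms k=0..5) = 1.00000 + 1.67945 + 1.41028 + 0.78950 + 0.33148 + 0.11134 = 5.32205
Tail: a^6/(6!(1−ρ)) = 22.43911/(720·0.7201) = 0.04328
P₀ = 1/(5.32205 + 0.04328) = 1/5.36533 = 0.186382

Final: 0.186382


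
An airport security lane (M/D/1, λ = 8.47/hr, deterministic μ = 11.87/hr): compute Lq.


ρ = 8.47/11.87 = 0.7136
M/D/1: Lq = ρ²/(2(1−ρ)) = 0.5092/(2·0.2864) = 0.88881

Final: 0.88881


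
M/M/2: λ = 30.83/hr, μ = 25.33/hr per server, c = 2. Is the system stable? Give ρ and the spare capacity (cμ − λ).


Total capacity cμ = 2·25.33 = 50.66/hr
ρ = λ/(cμ) = 30.83/50.66 = 0.6086
Stable ⇔ ρ < 1: YES
Spare capacity = cμ − λ = 50.66 − 30.83 = 19.83/hr

Final: ρ = 0.6086; stable; margin = 19.83/hr


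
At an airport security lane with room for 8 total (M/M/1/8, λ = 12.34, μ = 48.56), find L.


ρ = 12.34/48.56 = 0.2541
L = ρ[1 − (K+1)ρ^K + Kρ^(K+1)] / [(1−ρ)(1−ρ^(K+1))]
Numerator: 0.2541·(1 − 9·0.00001739 + 8·0.000004419) = 0.254088
Denominator: (0.7459)·(0.999996) = 0.745878
L = 0.254088/0.745878 = 0.3407

Final: 0.3407


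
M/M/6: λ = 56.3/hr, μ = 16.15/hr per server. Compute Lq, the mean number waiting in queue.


a = λ/μ = 3.4861; ρ = a/6 = 0.5810
P₀ = 0.029397
Lq = P₀·a^c·ρ / (c!·(1−ρ)²) = 0.029397·1794.79648·0.5810/(720·0.17555)
= 0.24253

Final: 0.24253


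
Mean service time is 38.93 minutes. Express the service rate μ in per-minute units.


μ = 1/(service time) in consistent units.
1 minute = 1 min, so μ = 1/38.93 = 0.02569 per minute

Final: 0.02569 /min


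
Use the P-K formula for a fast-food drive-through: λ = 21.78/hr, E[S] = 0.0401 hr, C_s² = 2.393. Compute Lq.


ρ = λ·E[S] = 21.78·0.0401 = 0.8734
Lq = ρ²(1+C_s²)/(2(1−ρ)) = 0.7628·(1+2.393)/(2·0.1266)
= 0.7628·3.3930/0.2532 = 10.21996

Final: 10.21996


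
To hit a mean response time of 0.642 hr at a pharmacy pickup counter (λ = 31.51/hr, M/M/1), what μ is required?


W = 1/(μ−λ) ⇒ μ − λ = 1/W = 1/0.642 = 1.5576
μ = λ + 1/W = 31.51 + 1.5576 = 33.0676 per hr

Final: 33.0676 /hr


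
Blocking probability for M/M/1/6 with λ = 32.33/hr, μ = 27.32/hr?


ρ = λ/μ = 32.33/27.32 = 1.1834
P_K = (1−ρ)ρ^K/(1−ρ^(K+1)) = (-0.1834·2.746313)/(1 − 3.249938)
= -0.503625/-2.249938 = 0.223839

Final: 0.223839


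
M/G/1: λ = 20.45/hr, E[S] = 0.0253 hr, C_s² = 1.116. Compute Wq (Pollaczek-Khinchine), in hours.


ρ = λ·E[S] = 20.45·0.0253 = 0.5174
E[S²] = E[S]²(1+C_s²) = 0.0253²·(1+1.116) = 0.001354
Wq = λ·E[S²]/(2(1−ρ)) = 20.45·0.001354/(2·0.4826) = 0.02870 hr

Final: 0.02870 hr


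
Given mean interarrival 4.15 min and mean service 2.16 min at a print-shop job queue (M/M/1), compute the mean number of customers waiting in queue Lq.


λ = 60/4.15 = 14.4578 /hr
μ = 60/2.16 = 27.7778 /hr
ρ = λ/μ = 14.4578/27.7778 = 0.5205
Lq = ρ²/(1−ρ) = 0.2709/0.4795 = 0.5649

Final: 0.5649


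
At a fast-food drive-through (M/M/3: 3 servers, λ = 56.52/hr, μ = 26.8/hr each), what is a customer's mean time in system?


a = 2.1090; ρ = 0.7030; P₀ = 0.094373
Lq = P₀·a^c·ρ/(c!(1−ρ)²) = 1.17567
Wq = Lq/λ = 1.17567/56.52 = 0.02080 hr
W = Wq + 1/μ = 0.02080 + 0.03731 = 0.05811 hr

Final: 0.05811 hr


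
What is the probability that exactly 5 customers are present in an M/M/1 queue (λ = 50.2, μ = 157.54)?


ρ = 50.2/157.54 = 0.3186
P_n = (1−ρ)·ρ^n = (1 − 0.3186)·0.3186^5 = 0.6814·0.003285 = 0.002238

Final: 0.002238


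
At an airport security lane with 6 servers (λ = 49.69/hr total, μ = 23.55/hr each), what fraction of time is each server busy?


ρ = λ/(cμ) = 49.69/(6·23.55) = 49.69/141.30 = 0.3517

Final: 0.3517


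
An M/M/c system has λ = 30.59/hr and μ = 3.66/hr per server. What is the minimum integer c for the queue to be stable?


Stability requires cμ > λ ⇔ c > λ/μ.
λ/μ = 30.59/3.66 = 8.3579
Minimum integer c = ⌊8.3579⌋ + 1 = 9
Check: 9·3.66 = 32.94 > 30.59, while 8·3.66 = 29.28 ≤ 30.59

Final: 9 servers


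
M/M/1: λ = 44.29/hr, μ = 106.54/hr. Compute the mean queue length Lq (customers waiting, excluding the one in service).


ρ = 44.29/106.54 = 0.4157
Lq = ρ²/(1−ρ) = 0.1728/0.5843 = 0.2958

Final: 0.2958


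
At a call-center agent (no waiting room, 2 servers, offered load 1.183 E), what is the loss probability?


B(c,a) = (a^c/c!) / Σ_{k=0}^{c} a^k/k!
a^2/2! = 0.699745
Σ terms (k=0..2): 1.00000 + 1.18300 + 0.69974 = 2.882745
B = 0.699745/2.882745 = 0.242736

Final: 0.242736


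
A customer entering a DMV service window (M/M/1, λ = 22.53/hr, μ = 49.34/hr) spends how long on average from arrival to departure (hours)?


W = 1/(μ−λ) = 1/(49.34 − 22.53) = 1/26.81 = 0.03730 hr

Final: 0.03730 hr


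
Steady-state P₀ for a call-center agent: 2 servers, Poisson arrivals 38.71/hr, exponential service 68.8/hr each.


a = λ/μ = 38.71/68.8 = 0.5626; ρ = a/c = 0.2813
Σ_{k=0}^{1} a^k/k! (terms k=0..1) = 1.00000 + 0.56265 = 1.56265
Tail: a^2/(2!(1−ρ)) = 0.31657/(2·0.7187) = 0.22024
P₀ = 1/(1.56265 + 0.22024) = 1/1.78289 = 0.560887

Final: 0.560887


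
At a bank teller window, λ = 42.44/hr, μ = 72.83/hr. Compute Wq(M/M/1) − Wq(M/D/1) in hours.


ρ = 42.44/72.83 = 0.5827
Wq(M/M/1) = ρ/(μ−λ) = 0.5827/30.39 = 0.01917 hr
Wq(M/D/1) = ρ/(2(μ−λ)) = 0.009587 hr
Savings = 0.01917 − 0.009587 = 0.009587 hr

Final: 0.009587 hr


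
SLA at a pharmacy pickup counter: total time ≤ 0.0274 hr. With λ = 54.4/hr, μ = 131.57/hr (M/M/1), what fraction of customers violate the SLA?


W ~ Exponential(μ−λ) for M/M/1.
μ − λ = 131.57 − 54.4 = 77.1700
P(W > t) = e^{−(μ−λ)t} = e^{−2.1145} = 0.120699

Final: 0.120699


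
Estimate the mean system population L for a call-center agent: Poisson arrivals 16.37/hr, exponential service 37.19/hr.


ρ = λ/μ = 16.37/37.19 = 0.4402
L = ρ/(1−ρ) = 0.4402/(1 − 0.4402) = 0.4402/0.5598 = 0.7863

Final: 0.7863


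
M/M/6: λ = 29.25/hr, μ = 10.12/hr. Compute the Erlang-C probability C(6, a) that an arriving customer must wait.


a = λ/μ = 2.8903; ρ = a/6 = 0.4817
P₀ = 0.054817 (from M/M/c formula)
C(c,a) = [a^c/(c!(1−ρ))]·P₀ = [583.00482/(720·0.5183)]·0.054817
= 1.56234·0.054817 = 0.085642

Final: 0.085642


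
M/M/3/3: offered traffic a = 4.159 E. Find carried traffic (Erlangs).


B(3,4.159) = 0.464769 (Erlang-B)
Carried load = a(1 − B) = 4.159·(1 − 0.464769) = 4.159·0.535231 = 2.2260 E

Final: 2.2260 Erlangs


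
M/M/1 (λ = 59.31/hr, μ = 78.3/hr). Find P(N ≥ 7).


ρ = 59.31/78.3 = 0.7575
P(N ≥ n) = ρ^n = 0.7575^7 = 0.143075

Final: 0.143075


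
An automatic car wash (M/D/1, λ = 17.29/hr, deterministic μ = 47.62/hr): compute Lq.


ρ = 17.29/47.62 = 0.3631
M/D/1: Lq = ρ²/(2(1−ρ)) = 0.1318/(2·0.6369) = 0.10349

Final: 0.10349


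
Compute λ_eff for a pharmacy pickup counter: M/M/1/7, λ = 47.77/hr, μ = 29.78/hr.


ρ = 1.6041; P_K = (1−ρ)ρ^7/(1−ρ^8) = 0.385387
λ_eff = λ(1 − P_K) = 47.77·(1 − 0.385387) = 47.77·0.614613 = 29.3600 /hr

Final: 29.3600 /hr


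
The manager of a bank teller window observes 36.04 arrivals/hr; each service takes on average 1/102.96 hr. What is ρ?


ρ = λ/μ = 36.04/102.96 = 0.3500

Final: 0.3500


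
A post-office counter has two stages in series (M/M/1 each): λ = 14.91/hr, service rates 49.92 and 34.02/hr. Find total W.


Each node sees arrival rate λ = 14.91/hr (tandem ⇒ throughput preserved).
W₁ = 1/(μ₁−λ) = 1/(49.92−14.91) = 0.02856 hr
W₂ = 1/(μ₂−λ) = 1/(34.02−14.91) = 0.05233 hr
W_total = W₁ + W₂ = 0.02856 + 0.05233 = 0.08089 hr

Final: 0.08089 hr


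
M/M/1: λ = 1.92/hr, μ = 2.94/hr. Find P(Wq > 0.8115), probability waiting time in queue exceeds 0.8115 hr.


ρ = 1.92/2.94 = 0.6531
P(Wq > t) = ρ·e^{−(μ−λ)t} = 0.6531·e^{−0.8277}
= 0.6531·0.437040 = 0.285414

Final: 0.285414


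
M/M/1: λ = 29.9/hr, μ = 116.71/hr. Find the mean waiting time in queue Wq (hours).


ρ = 29.9/116.71 = 0.2562
Wq = ρ/(μ−λ) = 0.2562/(116.71 − 29.9) = 0.2562/86.81 = 0.002951 hr

Final: 0.002951 hr


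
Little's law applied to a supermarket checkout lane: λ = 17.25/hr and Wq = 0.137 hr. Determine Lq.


Lq = λWq = 17.25·0.137 = 2.3633

Final: 2.3633


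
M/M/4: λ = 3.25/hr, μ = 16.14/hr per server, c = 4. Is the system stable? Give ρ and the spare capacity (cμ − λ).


Total capacity cμ = 4·16.14 = 64.56/hr
ρ = λ/(cμ) = 3.25/64.56 = 0.05034
Stable ⇔ ρ < 1: YES
Spare capacity = cμ − λ = 64.56 − 3.25 = 61.31/hr

Final: ρ = 0.05034; stable; margin = 61.31/hr


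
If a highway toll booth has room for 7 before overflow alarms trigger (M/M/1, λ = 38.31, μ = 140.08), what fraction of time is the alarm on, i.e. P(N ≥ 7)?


ρ = 38.31/140.08 = 0.2735
P(N ≥ n) = ρ^n = 0.2735^7 = 0.0001144

Final: 0.0001144


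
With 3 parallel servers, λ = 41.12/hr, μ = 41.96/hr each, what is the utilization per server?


ρ = λ/(cμ) = 41.12/(3·41.96) = 41.12/125.88 = 0.3267

Final: 0.3267


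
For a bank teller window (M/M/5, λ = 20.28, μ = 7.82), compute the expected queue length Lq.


a = λ/μ = 2.5934; ρ = a/5 = 0.5187
P₀ = 0.072577
Lq = P₀·a^c·ρ / (c!·(1−ρ)²) = 0.072577·117.30215·0.5187/(120·0.23168)
= 0.15883

Final: 0.15883


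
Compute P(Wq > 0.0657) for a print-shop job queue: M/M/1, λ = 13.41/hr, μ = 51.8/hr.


ρ = 13.41/51.8 = 0.2589
P(Wq > t) = ρ·e^{−(μ−λ)t} = 0.2589·e^{−2.5222}
= 0.2589·0.080281 = 0.020783

Final: 0.020783


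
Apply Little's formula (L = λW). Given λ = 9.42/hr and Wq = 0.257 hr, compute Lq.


Lq = λWq = 9.42·0.257 = 2.4209

Final: 2.4209


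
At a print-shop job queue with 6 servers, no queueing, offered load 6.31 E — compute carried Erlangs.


B(6,6.31) = 0.286333 (Erlang-B)
Carried load = a(1 − B) = 6.31·(1 − 0.286333) = 6.31·0.713667 = 4.5032 E

Final: 4.5032 Erlangs


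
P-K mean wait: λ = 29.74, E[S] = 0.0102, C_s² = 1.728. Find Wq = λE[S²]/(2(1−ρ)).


ρ = λ·E[S] = 29.74·0.0102 = 0.3033
E[S²] = E[S]²(1+C_s²) = 0.0102²·(1+1.728) = 0.0002838
Wq = λ·E[S²]/(2(1−ρ)) = 29.74·0.0002838/(2·0.6967) = 0.006058 hr

Final: 0.006058 hr


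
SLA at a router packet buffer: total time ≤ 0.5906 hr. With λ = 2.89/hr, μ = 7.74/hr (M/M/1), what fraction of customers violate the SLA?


W ~ Exponential(μ−λ) for M/M/1.
μ − λ = 7.74 − 2.89 = 4.8500
P(W > t) = e^{−(μ−λ)t} = e^{−2.8644} = 0.057017

Final: 0.057017


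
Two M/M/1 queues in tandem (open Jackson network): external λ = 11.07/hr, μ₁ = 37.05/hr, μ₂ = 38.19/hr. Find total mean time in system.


Each node sees arrival rate λ = 11.07/hr (tandem ⇒ throughput preserved).
W₁ = 1/(μ₁−λ) = 1/(37.05−11.07) = 0.03849 hr
W₂ = 1/(μ₂−λ) = 1/(38.19−11.07) = 0.03687 hr
W_total = W₁ + W₂ = 0.03849 + 0.03687 = 0.07536 hr

Final: 0.07536 hr


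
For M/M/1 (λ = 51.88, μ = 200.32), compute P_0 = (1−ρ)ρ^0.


ρ = 51.88/200.32 = 0.2590
P_n = (1−ρ)·ρ^n = (1 − 0.2590)·0.2590^0 = 0.7410·1.000000 = 0.741014

Final: 0.741014


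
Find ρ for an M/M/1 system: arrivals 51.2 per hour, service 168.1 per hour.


ρ = λ/μ = 51.2/168.1 = 0.3046

Final: 0.3046


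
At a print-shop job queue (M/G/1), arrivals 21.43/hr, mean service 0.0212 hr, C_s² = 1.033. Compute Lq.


ρ = λ·E[S] = 21.43·0.0212 = 0.4543
Lq = ρ²(1+C_s²)/(2(1−ρ)) = 0.2064·(1+1.033)/(2·0.5457)
= 0.2064·2.0330/1.0914 = 0.38449

Final: 0.38449


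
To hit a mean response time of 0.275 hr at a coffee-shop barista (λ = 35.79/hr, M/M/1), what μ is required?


W = 1/(μ−λ) ⇒ μ − λ = 1/W = 1/0.275 = 3.6364
μ = λ + 1/W = 35.79 + 3.6364 = 39.4264 per hr

Final: 39.4264 /hr


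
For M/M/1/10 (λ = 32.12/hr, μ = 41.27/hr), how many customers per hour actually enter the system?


ρ = 0.7783; P_K = (1−ρ)ρ^10/(1−ρ^11) = 0.019305
λ_eff = λ(1 − P_K) = 32.12·(1 − 0.019305) = 32.12·0.980695 = 31.4999 /hr

Final: 31.4999 /hr


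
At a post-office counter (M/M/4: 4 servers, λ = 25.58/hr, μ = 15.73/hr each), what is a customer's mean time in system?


a = 1.6262; ρ = 0.4065; P₀ = 0.193941
Lq = P₀·a^c·ρ/(c!(1−ρ)²) = 0.06524
Wq = Lq/λ = 0.06524/25.58 = 0.002550 hr
W = Wq + 1/μ = 0.002550 + 0.06357 = 0.06612 hr

Final: 0.06612 hr


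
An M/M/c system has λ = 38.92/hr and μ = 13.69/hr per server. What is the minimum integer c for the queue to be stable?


Stability requires cμ > λ ⇔ c > λ/μ.
λ/μ = 38.92/13.69 = 2.8430
Minimum integer c = ⌊2.8430⌋ + 1 = 3
Check: 3·13.69 = 41.07 > 38.92, while 2·13.69 = 27.38 ≤ 38.92

Final: 3 servers


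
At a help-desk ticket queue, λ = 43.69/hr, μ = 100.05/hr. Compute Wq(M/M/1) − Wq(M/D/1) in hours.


ρ = 43.69/100.05 = 0.4367
Wq(M/M/1) = ρ/(μ−λ) = 0.4367/56.36 = 0.007748 hr
Wq(M/D/1) = ρ/(2(μ−λ)) = 0.003874 hr
Savings = 0.007748 − 0.003874 = 0.003874 hr

Final: 0.003874 hr


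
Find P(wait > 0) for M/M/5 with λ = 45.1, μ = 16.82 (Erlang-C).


a = λ/μ = 2.6813; ρ = a/5 = 0.5363
P₀ = 0.066079 (from M/M/c formula)
C(c,a) = [a^c/(c!(1−ρ))]·P₀ = [138.59666/(120·0.4637)]·0.066079
= 2.49059·0.066079 = 0.164577

Final: 0.164577


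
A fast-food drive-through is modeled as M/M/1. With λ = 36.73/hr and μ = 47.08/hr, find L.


ρ = λ/μ = 36.73/47.08 = 0.7802
L = ρ/(1−ρ) = 0.7802/(1 − 0.7802) = 0.7802/0.2198 = 3.5488

Final: 3.5488


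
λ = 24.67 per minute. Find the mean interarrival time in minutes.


Mean interarrival time = 1/λ = 1/24.67 minute = 0.04054 minute
In minutes: 0.04054 × 1 = 0.04054 min

Final: 0.04054 min


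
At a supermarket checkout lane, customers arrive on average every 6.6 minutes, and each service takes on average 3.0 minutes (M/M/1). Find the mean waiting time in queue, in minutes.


λ = 60/6.6 = 9.0909 /hr
μ = 60/3.0 = 20.0000 /hr
ρ = λ/μ = 9.0909/20.0000 = 0.4545
Wq = ρ/(μ−λ) = 0.4545/(20.0000−9.0909) = 0.04167 hr
In minutes: 0.04167·60 = 2.500 min

Final: 2.500 min


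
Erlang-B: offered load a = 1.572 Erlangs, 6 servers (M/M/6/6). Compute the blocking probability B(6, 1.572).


B(c,a) = (a^c/c!) / Σ_{k=0}^{c} a^k/k!
a^6/6! = 0.020960
Σ terms (k=0..6): 1.00000 + 1.57200 + 1.23559 + 0.64745 + 0.25445 + 0.08000 + 0.02096 = 4.810448
B = 0.020960/4.810448 = 0.004357

Final: 0.004357


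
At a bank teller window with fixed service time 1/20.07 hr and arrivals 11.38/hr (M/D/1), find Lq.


ρ = 11.38/20.07 = 0.5670
M/D/1: Lq = ρ²/(2(1−ρ)) = 0.3215/(2·0.4330) = 0.37127

Final: 0.37127


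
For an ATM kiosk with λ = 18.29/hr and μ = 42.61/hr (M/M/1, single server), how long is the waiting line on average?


ρ = 18.29/42.61 = 0.4292
Lq = ρ²/(1−ρ) = 0.1842/0.5708 = 0.3228

Final: 0.3228


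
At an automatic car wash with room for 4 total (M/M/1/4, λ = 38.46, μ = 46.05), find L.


ρ = 38.46/46.05 = 0.8352
L = ρ[1 − (K+1)ρ^K + Kρ^(K+1)] / [(1−ρ)(1−ρ^(K+1))]
Numerator: 0.8352·(1 − 5·0.486540 + 4·0.406348) = 0.160933
Denominator: (0.1648)·(0.593652) = 0.097846
L = 0.160933/0.097846 = 1.6447

Final: 1.6447


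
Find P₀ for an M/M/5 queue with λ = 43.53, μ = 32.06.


a = λ/μ = 43.53/32.06 = 1.3578; ρ = a/c = 0.2716
Σ_{k=0}^{4} a^k/k! (terms k=0..4) = 1.00000 + 1.35777 + 0.92177 + 0.41718 + 0.14161 = 3.83832
Tail: a^5/(5!(1−ρ)) = 4.61451/(120·0.7284) = 0.05279
P₀ = 1/(3.83832 + 0.05279) = 1/3.89111 = 0.256996

Final: 0.256996


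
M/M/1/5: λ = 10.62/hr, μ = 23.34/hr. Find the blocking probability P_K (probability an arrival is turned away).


ρ = λ/μ = 10.62/23.34 = 0.4550
P_K = (1−ρ)ρ^K/(1−ρ^(K+1)) = (0.5450·0.019504)/(1 − 0.008874)
= 0.010629/0.991126 = 0.010724

Final: 0.010724


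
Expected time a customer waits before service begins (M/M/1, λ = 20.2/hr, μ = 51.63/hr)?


ρ = 20.2/51.63 = 0.3912
Wq = ρ/(μ−λ) = 0.3912/(51.63 − 20.2) = 0.3912/31.43 = 0.01245 hr

Final: 0.01245 hr


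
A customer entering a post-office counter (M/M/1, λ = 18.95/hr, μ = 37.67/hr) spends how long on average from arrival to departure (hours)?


W = 1/(μ−λ) = 1/(37.67 − 18.95) = 1/18.72 = 0.05342 hr

Final: 0.05342 hr


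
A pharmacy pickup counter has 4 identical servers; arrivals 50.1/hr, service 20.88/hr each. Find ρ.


ρ = λ/(cμ) = 50.1/(4·20.88) = 50.1/83.52 = 0.5999

Final: 0.5999


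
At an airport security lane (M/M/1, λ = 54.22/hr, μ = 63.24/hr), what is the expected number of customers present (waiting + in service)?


ρ = λ/μ = 54.22/63.24 = 0.8574
L = ρ/(1−ρ) = 0.8574/(1 − 0.8574) = 0.8574/0.1426 = 6.0111

Final: 6.0111


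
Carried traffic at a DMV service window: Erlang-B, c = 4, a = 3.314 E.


B(4,3.314) = 0.240499 (Erlang-B)
Carried load = a(1 − B) = 3.314·(1 − 0.240499) = 3.314·0.759501 = 2.5170 E

Final: 2.5170 Erlangs
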